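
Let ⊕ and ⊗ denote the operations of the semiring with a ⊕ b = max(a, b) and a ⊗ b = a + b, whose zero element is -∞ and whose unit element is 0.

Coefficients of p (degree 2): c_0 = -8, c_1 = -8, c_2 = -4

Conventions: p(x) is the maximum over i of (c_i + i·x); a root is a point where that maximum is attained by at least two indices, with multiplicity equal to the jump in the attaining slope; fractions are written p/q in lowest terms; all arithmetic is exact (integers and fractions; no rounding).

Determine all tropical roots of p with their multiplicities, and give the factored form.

hull edge (i=0, c=-8) to (i=2, c=-4): slope 2, span 2
Factored form: p(x) = -4 ⊗ (x ⊕ (-2)) ⊗ (x ⊕ (-2))
Answer: roots = -2 (mult 2)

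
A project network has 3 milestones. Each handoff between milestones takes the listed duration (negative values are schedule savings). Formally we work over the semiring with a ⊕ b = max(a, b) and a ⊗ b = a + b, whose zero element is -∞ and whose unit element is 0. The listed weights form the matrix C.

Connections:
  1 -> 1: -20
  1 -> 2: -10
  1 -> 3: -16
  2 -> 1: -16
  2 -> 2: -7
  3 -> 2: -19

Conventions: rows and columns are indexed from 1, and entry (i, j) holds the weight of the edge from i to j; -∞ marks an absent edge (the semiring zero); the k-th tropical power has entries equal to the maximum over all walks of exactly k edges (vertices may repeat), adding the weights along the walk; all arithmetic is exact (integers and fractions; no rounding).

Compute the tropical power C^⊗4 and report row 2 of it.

C^⊗2:
  [-26, -17, -36]
  [-23, -14, -32]
  [-35, -26, -∞]
C^⊗3:
  [-33, -24, -42]
  [-30, -21, -39]
  [-42, -33, -51]
C^⊗4:
  [-40, -31, -49]
  [-37, -28, -46]
  [-49, -40, -58]
Answer: row 2 of C^⊗4 = [-37, -28, -46]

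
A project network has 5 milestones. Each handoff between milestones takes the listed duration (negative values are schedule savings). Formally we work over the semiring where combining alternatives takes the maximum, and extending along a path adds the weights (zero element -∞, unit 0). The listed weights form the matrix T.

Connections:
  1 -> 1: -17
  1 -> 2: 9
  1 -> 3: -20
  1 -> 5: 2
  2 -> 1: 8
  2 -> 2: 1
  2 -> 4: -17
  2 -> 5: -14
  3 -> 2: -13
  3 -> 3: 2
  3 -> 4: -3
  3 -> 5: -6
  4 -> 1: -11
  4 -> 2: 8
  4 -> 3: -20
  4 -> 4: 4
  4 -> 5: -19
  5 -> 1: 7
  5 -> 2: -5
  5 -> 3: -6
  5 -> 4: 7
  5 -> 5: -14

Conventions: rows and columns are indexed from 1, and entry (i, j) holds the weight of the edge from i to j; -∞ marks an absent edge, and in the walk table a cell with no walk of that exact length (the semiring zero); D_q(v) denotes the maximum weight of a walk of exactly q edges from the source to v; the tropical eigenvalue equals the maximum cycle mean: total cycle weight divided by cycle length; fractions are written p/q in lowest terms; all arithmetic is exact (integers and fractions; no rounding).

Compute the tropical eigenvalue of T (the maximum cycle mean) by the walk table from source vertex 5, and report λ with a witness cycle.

q=0: [-∞, -∞, -∞, -∞, 0]
q=1: [7, -5, -6, 7, -14]
q=2: [3, 16, -4, 11, 9]
q=3: [24, 19, 3, 16, 5]
q=4: [27, 33, 5, 20, 26]
q=5: [41, 36, 20, 33, 29]
Optimal cycle mean attained by: cycle 1->2->1, total 9 + 8, length 2.
Answer: λ = 17/2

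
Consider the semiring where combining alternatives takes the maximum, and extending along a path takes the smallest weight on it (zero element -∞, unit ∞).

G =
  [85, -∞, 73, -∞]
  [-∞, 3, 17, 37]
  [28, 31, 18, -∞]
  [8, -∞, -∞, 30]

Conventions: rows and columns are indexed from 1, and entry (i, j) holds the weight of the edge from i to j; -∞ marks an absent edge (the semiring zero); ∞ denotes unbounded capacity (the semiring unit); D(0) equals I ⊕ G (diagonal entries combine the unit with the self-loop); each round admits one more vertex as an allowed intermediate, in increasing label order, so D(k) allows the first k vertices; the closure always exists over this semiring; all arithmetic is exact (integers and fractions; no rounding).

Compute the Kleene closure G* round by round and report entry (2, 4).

D(0):
  [∞, -∞, 73, -∞]
  [-∞, ∞, 17, 37]
  [28, 31, ∞, -∞]
  [8, -∞, -∞, ∞]
D(1):
  [∞, -∞, 73, -∞]
  [-∞, ∞, 17, 37]
  [28, 31, ∞, -∞]
  [8, -∞, 8, ∞]
D(2):
  [∞, -∞, 73, -∞]
  [-∞, ∞, 17, 37]
  [28, 31, ∞, 31]
  [8, -∞, 8, ∞]
D(3):
  [∞, 31, 73, 31]
  [17, ∞, 17, 37]
  [28, 31, ∞, 31]
  [8, 8, 8, ∞]
D(4):
  [∞, 31, 73, 31]
  [17, ∞, 17, 37]
  [28, 31, ∞, 31]
  [8, 8, 8, ∞]
Answer: G*[2][4] = 37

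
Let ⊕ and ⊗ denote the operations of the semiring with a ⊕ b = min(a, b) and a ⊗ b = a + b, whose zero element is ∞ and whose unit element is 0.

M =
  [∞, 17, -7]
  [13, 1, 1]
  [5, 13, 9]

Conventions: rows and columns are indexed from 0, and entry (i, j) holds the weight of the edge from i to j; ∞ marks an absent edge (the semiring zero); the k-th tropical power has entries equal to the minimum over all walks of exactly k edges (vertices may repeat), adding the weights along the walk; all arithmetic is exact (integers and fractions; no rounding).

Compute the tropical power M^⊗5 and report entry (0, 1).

M^⊗2:
  [-2, 6, 2]
  [6, 2, 2]
  [14, 14, -2]
M^⊗3:
  [7, 7, -9]
  [7, 3, -1]
  [3, 11, 7]
M^⊗4:
  [-4, 4, 0]
  [4, 4, 0]
  [12, 12, -4]
M^⊗5:
  [5, 5, -11]
  [5, 5, -3]
  [1, 9, 5]
Key observation: the optimum is the walk 0->2->0->2->1->1, with weight (-7) + 5 + (-7) + 13 + 1 = 5.
Optimal value attained by: walk 0->2->0->2->1->1.
Answer: (M^⊗5)[0][1] = 5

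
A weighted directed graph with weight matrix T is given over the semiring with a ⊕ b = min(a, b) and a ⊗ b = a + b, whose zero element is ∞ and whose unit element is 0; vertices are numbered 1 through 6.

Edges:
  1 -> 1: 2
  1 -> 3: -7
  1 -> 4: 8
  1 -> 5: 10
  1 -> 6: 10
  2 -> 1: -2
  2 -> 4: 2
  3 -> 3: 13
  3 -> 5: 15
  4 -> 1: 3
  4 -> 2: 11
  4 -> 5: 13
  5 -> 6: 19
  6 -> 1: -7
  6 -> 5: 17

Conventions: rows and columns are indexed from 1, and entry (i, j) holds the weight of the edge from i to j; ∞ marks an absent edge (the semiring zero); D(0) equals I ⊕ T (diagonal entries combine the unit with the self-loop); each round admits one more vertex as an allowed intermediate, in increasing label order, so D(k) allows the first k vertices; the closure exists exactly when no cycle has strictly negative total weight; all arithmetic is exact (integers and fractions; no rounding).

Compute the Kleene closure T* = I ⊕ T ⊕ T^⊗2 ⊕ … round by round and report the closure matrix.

D(0):
  [0, ∞, -7, 8, 10, 10]
  [-2, 0, ∞, 2, ∞, ∞]
  [∞, ∞, 0, ∞, 15, ∞]
  [3, 11, ∞, 0, 13, ∞]
  [∞, ∞, ∞, ∞, 0, 19]
  [-7, ∞, ∞, ∞, 17, 0]
D(1):
  [0, ∞, -7, 8, 10, 10]
  [-2, 0, -9, 2, 8, 8]
  [∞, ∞, 0, ∞, 15, ∞]
  [3, 11, -4, 0, 13, 13]
  [∞, ∞, ∞, ∞, 0, 19]
  [-7, ∞, -14, 1, 3, 0]
D(2):
  [0, ∞, -7, 8, 10, 10]
  [-2, 0, -9, 2, 8, 8]
  [∞, ∞, 0, ∞, 15, ∞]
  [3, 11, -4, 0, 13, 13]
  [∞, ∞, ∞, ∞, 0, 19]
  [-7, ∞, -14, 1, 3, 0]
D(3):
  [0, ∞, -7, 8, 8, 10]
  [-2, 0, -9, 2, 6, 8]
  [∞, ∞, 0, ∞, 15, ∞]
  [3, 11, -4, 0, 11, 13]
  [∞, ∞, ∞, ∞, 0, 19]
  [-7, ∞, -14, 1, 1, 0]
D(4):
  [0, 19, -7, 8, 8, 10]
  [-2, 0, -9, 2, 6, 8]
  [∞, ∞, 0, ∞, 15, ∞]
  [3, 11, -4, 0, 11, 13]
  [∞, ∞, ∞, ∞, 0, 19]
  [-7, 12, -14, 1, 1, 0]
D(5):
  [0, 19, -7, 8, 8, 10]
  [-2, 0, -9, 2, 6, 8]
  [∞, ∞, 0, ∞, 15, 34]
  [3, 11, -4, 0, 11, 13]
  [∞, ∞, ∞, ∞, 0, 19]
  [-7, 12, -14, 1, 1, 0]
D(6):
  [0, 19, -7, 8, 8, 10]
  [-2, 0, -9, 2, 6, 8]
  [27, 46, 0, 35, 15, 34]
  [3, 11, -4, 0, 11, 13]
  [12, 31, 5, 20, 0, 19]
  [-7, 12, -14, 1, 1, 0]
Answer: T* = [[0, 19, -7, 8, 8, 10], [-2, 0, -9, 2, 6, 8], [27, 46, 0, 35, 15, 34], [3, 11, -4, 0, 11, 13], [12, 31, 5, 20, 0, 19], [-7, 12, -14, 1, 1, 0]]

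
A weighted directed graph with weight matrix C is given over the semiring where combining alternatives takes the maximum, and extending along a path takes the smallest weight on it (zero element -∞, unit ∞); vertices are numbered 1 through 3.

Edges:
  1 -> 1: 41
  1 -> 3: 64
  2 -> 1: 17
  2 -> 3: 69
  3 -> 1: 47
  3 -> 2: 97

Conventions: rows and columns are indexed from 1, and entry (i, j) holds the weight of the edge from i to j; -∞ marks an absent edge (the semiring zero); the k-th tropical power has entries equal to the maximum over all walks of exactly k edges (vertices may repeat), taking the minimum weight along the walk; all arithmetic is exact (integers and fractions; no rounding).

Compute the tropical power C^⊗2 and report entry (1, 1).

C^⊗2:
  [47, 64, 41]
  [47, 69, 17]
  [41, -∞, 69]
Key observation: the optimum is the walk 1->3->1, with weight 64 min 47 = 47.
Optimal value attained by: walk 1->3->1.
Answer: (C^⊗2)[1][1] = 47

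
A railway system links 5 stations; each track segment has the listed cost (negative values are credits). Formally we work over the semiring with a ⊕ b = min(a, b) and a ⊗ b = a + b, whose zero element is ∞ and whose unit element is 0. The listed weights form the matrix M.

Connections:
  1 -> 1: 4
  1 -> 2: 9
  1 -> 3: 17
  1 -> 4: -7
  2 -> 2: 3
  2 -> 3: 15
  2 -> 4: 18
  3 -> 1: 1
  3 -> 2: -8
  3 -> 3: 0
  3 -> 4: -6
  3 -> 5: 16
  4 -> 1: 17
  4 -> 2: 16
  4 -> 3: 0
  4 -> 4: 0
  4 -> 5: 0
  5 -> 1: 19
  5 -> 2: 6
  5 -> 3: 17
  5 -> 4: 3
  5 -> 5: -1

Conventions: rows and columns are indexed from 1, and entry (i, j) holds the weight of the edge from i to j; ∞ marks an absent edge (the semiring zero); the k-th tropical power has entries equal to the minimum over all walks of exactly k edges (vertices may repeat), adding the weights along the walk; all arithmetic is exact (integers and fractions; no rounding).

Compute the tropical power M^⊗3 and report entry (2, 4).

M^⊗2:
  [8, 9, -7, -7, -7]
  [16, 6, 15, 9, 18]
  [1, -8, -6, -6, -6]
  [1, -8, 0, -6, -1]
  [18, 5, 3, 2, -2]
M^⊗3:
  [-6, -15, -7, -13, -8]
  [16, 7, 9, 9, 9]
  [-5, -14, -6, -12, -7]
  [1, -8, -6, -6, -6]
  [4, -5, 2, -3, -3]
Key observation: the optimum is the walk 2->3->1->4, with weight 15 + 1 + (-7) = 9.
Optimal value attained by: walk 2->3->1->4.
Answer: (M^⊗3)[2][4] = 9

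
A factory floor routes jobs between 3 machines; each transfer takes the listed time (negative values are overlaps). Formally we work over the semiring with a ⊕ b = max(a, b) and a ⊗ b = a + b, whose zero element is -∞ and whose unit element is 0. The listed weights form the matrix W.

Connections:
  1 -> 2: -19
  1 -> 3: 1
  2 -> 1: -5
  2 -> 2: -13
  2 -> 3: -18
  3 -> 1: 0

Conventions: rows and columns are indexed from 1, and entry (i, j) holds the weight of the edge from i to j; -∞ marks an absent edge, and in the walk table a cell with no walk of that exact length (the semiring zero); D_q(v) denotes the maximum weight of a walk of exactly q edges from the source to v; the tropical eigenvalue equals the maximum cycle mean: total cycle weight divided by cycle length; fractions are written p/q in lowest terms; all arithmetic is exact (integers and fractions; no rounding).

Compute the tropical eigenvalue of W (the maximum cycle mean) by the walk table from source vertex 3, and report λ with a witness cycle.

q=0: [-∞, -∞, 0]
q=1: [0, -∞, -∞]
q=2: [-∞, -19, 1]
q=3: [1, -32, -37]
Optimal cycle mean attained by: cycle 1->3->1, total 1 + 0, length 2.
Answer: λ = 1/2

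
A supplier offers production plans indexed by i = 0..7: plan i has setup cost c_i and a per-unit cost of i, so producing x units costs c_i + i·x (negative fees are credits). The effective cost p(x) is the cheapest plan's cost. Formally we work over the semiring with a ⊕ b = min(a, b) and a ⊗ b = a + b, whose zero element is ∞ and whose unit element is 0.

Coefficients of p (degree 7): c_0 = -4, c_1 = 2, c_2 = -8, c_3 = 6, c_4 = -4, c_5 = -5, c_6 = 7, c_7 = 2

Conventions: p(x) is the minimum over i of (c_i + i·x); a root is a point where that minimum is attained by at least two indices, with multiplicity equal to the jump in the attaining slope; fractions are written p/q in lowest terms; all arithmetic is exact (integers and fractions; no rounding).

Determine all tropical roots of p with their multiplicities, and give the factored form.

hull edge (i=0, c=-4) to (i=2, c=-8): slope -2, span 2
hull edge (i=2, c=-8) to (i=5, c=-5): slope 1, span 3
hull edge (i=5, c=-5) to (i=7, c=2): slope 7/2, span 2
Factored form: p(x) = 2 ⊗ (x ⊕ (-7/2)) ⊗ (x ⊕ (-7/2)) ⊗ (x ⊕ (-1)) ⊗ (x ⊕ (-1)) ⊗ (x ⊕ (-1)) ⊗ (x ⊕ 2) ⊗ (x ⊕ 2)
Answer: roots = -7/2 (mult 2), -1 (mult 3), 2 (mult 2)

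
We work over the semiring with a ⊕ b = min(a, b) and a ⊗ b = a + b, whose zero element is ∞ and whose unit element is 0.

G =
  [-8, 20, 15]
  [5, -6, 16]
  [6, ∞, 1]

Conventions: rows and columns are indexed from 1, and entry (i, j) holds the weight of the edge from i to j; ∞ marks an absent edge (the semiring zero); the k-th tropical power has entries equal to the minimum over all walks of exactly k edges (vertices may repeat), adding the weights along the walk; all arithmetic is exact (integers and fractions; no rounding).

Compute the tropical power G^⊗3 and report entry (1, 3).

G^⊗2:
  [-16, 12, 7]
  [-3, -12, 10]
  [-2, 26, 2]
G^⊗3:
  [-24, 4, -1]
  [-11, -18, 4]
  [-10, 18, 3]
Key observation: the optimum is the walk 1->1->1->3, with weight (-8) + (-8) + 15 = -1.
Optimal value attained by: walk 1->1->1->3.
Answer: (G^⊗3)[1][3] = -1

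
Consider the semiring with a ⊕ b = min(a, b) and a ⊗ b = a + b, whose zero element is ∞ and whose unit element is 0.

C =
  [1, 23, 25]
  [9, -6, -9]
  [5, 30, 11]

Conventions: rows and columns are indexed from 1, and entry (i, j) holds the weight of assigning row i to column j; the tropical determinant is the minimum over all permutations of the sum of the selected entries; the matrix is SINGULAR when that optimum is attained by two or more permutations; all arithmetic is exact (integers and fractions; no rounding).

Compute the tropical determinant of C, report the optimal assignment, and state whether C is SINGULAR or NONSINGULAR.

σ = (1, 2, 3): 1 + (-6) + 11 = 6
σ = (1, 3, 2): 1 + (-9) + 30 = 22
σ = (2, 1, 3): 23 + 9 + 11 = 43
σ = (2, 3, 1): 23 + (-9) + 5 = 19
σ = (3, 1, 2): 25 + 9 + 30 = 64
σ = (3, 2, 1): 25 + (-6) + 5 = 24
Optimal value attained by: σ = (1, 2, 3).
Answer: det⊕(C) = 6; verdict: NONSINGULAR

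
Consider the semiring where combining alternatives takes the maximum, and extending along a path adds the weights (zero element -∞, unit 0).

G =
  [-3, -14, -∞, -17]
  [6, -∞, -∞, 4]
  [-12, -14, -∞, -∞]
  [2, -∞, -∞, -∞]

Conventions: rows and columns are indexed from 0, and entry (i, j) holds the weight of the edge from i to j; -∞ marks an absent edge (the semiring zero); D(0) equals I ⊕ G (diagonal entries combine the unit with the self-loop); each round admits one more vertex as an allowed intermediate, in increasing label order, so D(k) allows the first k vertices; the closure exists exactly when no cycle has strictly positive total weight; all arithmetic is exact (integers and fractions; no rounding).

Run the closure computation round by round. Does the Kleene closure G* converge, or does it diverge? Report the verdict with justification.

D(0):
  [0, -14, -∞, -17]
  [6, 0, -∞, 4]
  [-12, -14, 0, -∞]
  [2, -∞, -∞, 0]
D(1):
  [0, -14, -∞, -17]
  [6, 0, -∞, 4]
  [-12, -14, 0, -29]
  [2, -12, -∞, 0]
D(2):
  [0, -14, -∞, -10]
  [6, 0, -∞, 4]
  [-8, -14, 0, -10]
  [2, -12, -∞, 0]
D(3):
  [0, -14, -∞, -10]
  [6, 0, -∞, 4]
  [-8, -14, 0, -10]
  [2, -12, -∞, 0]
D(4):
  [0, -14, -∞, -10]
  [6, 0, -∞, 4]
  [-8, -14, 0, -10]
  [2, -12, -∞, 0]
Key observation: every diagonal entry stays at the unit through all rounds, so no improving cycle exists.
Answer: CONVERGES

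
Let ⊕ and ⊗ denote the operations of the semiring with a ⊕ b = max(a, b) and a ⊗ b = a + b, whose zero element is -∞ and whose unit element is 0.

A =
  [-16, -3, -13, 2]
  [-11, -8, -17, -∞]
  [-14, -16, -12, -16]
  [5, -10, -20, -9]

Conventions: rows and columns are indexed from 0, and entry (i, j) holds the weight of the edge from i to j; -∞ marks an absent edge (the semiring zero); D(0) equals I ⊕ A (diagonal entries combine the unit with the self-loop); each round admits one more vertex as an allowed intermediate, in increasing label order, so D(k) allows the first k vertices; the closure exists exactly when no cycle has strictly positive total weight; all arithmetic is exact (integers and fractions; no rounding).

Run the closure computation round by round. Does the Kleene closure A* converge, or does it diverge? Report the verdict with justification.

D(0):
  [0, -3, -13, 2]
  [-11, 0, -17, -∞]
  [-14, -16, 0, -16]
  [5, -10, -20, 0]
Detection: at round 1, diagonal entry (3, 3) turns strictly positive.
Key observation: the cycle 3->0->3 has total weight 5 + 2, which is strictly positive.
Answer: DIVERGES — positive cycle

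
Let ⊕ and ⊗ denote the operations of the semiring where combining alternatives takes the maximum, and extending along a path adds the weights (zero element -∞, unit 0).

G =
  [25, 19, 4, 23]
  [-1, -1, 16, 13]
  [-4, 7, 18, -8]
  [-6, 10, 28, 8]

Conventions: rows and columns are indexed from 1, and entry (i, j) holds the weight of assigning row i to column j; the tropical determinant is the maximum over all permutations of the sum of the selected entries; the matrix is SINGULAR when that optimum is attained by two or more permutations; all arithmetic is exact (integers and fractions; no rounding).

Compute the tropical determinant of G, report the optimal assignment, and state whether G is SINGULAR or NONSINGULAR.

σ = (1, 2, 3, 4): 25 + (-1) + 18 + 8 = 50
σ = (1, 2, 4, 3): 25 + (-1) + (-8) + 28 = 44
σ = (1, 3, 2, 4): 25 + 16 + 7 + 8 = 56
σ = (1, 3, 4, 2): 25 + 16 + (-8) + 10 = 43
σ = (1, 4, 2, 3): 25 + 13 + 7 + 28 = 73
σ = (1, 4, 3, 2): 25 + 13 + 18 + 10 = 66
σ = (2, 1, 3, 4): 19 + (-1) + 18 + 8 = 44
σ = (2, 1, 4, 3): 19 + (-1) + (-8) + 28 = 38
σ = (2, 3, 1, 4): 19 + 16 + (-4) + 8 = 39
σ = (2, 3, 4, 1): 19 + 16 + (-8) + (-6) = 21
σ = (2, 4, 1, 3): 19 + 13 + (-4) + 28 = 56
σ = (2, 4, 3, 1): 19 + 13 + 18 + (-6) = 44
σ = (3, 1, 2, 4): 4 + (-1) + 7 + 8 = 18
σ = (3, 1, 4, 2): 4 + (-1) + (-8) + 10 = 5
σ = (3, 2, 1, 4): 4 + (-1) + (-4) + 8 = 7
σ = (3, 2, 4, 1): 4 + (-1) + (-8) + (-6) = -11
σ = (3, 4, 1, 2): 4 + 13 + (-4) + 10 = 23
σ = (3, 4, 2, 1): 4 + 13 + 7 + (-6) = 18
σ = (4, 1, 2, 3): 23 + (-1) + 7 + 28 = 57
σ = (4, 1, 3, 2): 23 + (-1) + 18 + 10 = 50
σ = (4, 2, 1, 3): 23 + (-1) + (-4) + 28 = 46
σ = (4, 2, 3, 1): 23 + (-1) + 18 + (-6) = 34
σ = (4, 3, 1, 2): 23 + 16 + (-4) + 10 = 45
σ = (4, 3, 2, 1): 23 + 16 + 7 + (-6) = 40
Optimal value attained by: σ = (1, 4, 2, 3).
Answer: det⊕(G) = 73; verdict: NONSINGULAR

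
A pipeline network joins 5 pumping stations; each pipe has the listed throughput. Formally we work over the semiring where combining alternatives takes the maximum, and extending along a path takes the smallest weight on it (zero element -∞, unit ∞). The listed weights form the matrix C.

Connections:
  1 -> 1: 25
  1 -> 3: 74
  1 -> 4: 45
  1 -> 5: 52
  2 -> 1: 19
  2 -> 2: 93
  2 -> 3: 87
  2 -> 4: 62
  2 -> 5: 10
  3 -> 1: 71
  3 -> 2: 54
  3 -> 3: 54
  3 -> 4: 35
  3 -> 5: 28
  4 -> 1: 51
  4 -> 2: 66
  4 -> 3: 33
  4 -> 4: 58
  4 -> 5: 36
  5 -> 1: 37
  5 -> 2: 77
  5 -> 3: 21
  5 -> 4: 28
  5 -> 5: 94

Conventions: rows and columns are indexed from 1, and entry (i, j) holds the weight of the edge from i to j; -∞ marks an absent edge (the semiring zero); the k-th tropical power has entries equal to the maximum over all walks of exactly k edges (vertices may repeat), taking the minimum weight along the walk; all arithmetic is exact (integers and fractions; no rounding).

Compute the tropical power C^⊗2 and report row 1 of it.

C^⊗2:
  [71, 54, 54, 45, 52]
  [71, 93, 87, 62, 36]
  [54, 54, 71, 54, 52]
  [51, 66, 66, 62, 51]
  [37, 77, 77, 62, 94]
Answer: row 1 of C^⊗2 = [71, 54, 54, 45, 52]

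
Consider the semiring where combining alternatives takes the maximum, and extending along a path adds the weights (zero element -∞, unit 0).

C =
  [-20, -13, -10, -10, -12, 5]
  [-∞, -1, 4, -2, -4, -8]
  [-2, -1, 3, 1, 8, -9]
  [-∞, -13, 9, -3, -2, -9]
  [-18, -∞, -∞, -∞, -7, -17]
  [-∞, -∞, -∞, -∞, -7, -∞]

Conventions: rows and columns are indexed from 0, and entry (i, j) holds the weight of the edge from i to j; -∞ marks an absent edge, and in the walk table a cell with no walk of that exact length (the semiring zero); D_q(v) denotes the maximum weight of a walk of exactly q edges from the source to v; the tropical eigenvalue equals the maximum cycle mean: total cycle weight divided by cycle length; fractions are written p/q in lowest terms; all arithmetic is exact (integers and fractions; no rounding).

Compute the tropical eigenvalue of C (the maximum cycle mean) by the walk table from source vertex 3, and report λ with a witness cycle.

q=0: [-∞, -∞, -∞, 0, -∞, -∞]
q=1: [-∞, -13, 9, -3, -2, -9]
q=2: [7, 8, 12, 10, 17, 0]
q=3: [10, 11, 19, 13, 20, 12]
q=4: [17, 18, 22, 20, 27, 15]
q=5: [20, 21, 29, 23, 30, 22]
q=6: [27, 28, 32, 30, 37, 25]
Optimal cycle mean attained by: cycle 2->3->2, total 1 + 9, length 2.
Answer: λ = 5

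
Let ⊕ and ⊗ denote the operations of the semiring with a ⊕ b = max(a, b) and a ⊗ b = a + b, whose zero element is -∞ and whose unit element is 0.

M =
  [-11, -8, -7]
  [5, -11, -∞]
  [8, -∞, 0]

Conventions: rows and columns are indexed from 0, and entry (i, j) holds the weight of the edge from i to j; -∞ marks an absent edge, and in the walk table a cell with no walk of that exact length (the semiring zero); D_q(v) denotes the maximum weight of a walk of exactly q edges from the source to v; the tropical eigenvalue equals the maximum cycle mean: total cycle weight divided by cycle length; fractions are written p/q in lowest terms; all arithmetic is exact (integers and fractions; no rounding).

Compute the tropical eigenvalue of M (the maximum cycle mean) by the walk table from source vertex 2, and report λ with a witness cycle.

q=0: [-∞, -∞, 0]
q=1: [8, -∞, 0]
q=2: [8, 0, 1]
q=3: [9, 0, 1]
Optimal cycle mean attained by: cycle 0->2->0, total (-7) + 8, length 2.
Answer: λ = 1/2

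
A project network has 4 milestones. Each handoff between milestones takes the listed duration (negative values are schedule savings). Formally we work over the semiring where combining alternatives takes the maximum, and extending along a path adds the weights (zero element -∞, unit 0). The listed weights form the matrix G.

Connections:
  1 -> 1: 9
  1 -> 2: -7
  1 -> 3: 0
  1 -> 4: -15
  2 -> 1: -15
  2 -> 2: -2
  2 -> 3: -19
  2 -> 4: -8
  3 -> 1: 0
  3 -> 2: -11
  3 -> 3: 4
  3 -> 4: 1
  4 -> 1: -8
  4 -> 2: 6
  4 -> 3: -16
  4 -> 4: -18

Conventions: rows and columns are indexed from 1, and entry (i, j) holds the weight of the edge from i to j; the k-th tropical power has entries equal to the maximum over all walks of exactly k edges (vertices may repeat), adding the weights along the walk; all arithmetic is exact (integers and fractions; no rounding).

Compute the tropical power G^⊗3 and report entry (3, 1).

G^⊗2:
  [18, 2, 9, 1]
  [-6, -2, -15, -10]
  [9, 7, 8, 5]
  [1, 4, -8, -2]
G^⊗3:
  [27, 11, 18, 10]
  [3, -4, -6, -10]
  [18, 11, 12, 9]
  [10, 4, 1, -4]
Key observation: the optimum is the walk 3->1->1->1, with weight 0 + 9 + 9 = 18.
Optimal value attained by: walk 3->1->1->1.
Answer: (G^⊗3)[3][1] = 18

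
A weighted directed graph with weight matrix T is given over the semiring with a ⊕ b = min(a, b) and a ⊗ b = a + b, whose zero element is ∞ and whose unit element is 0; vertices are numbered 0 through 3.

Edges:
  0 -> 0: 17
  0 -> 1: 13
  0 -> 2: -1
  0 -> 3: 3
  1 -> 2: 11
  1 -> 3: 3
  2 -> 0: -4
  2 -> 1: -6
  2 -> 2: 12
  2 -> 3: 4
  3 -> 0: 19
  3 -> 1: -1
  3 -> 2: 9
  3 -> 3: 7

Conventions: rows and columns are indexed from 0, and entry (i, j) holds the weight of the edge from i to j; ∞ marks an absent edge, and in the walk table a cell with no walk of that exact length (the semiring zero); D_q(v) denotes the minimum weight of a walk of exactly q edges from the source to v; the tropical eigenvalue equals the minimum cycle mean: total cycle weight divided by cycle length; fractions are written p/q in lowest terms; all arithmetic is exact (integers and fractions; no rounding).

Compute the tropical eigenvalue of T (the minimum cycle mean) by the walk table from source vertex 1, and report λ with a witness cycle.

q=0: [∞, 0, ∞, ∞]
q=1: [∞, ∞, 11, 3]
q=2: [7, 2, 12, 10]
q=3: [8, 6, 6, 5]
q=4: [2, 0, 7, 9]
Optimal cycle mean attained by: cycle 0->2->0, total (-1) + (-4), length 2.
Answer: λ = -5/2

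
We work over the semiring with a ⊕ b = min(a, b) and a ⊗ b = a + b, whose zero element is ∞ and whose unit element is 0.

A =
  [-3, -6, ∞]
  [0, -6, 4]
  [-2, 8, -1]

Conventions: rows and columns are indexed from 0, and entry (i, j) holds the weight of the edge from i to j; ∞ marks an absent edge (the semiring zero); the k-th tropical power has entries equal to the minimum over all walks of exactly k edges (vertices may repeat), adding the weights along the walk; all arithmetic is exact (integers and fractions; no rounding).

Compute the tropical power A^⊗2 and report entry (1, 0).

A^⊗2:
  [-6, -12, -2]
  [-6, -12, -2]
  [-5, -8, -2]
Key observation: the optimum is the walk 1->1->0, with weight (-6) + 0 = -6.
Optimal value attained by: walk 1->1->0.
Answer: (A^⊗2)[1][0] = -6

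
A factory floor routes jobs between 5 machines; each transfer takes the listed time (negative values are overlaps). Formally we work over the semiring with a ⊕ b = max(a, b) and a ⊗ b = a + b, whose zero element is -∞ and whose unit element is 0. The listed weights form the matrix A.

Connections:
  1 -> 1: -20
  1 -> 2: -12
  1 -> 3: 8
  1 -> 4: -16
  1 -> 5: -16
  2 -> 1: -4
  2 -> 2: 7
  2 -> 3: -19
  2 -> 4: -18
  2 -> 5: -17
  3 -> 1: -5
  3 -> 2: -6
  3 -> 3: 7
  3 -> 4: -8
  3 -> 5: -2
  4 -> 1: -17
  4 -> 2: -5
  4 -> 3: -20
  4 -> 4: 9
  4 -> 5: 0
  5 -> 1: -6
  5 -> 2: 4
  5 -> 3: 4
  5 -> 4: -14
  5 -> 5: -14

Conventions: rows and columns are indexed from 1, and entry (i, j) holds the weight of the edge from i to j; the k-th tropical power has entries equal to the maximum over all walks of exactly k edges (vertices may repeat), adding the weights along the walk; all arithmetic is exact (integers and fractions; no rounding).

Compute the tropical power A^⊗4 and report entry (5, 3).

A^⊗2:
  [3, 2, 15, 0, 6]
  [3, 14, 4, -9, -10]
  [2, 2, 14, 1, 5]
  [-6, 4, 4, 18, 9]
  [0, 11, 11, -4, 2]
A^⊗3:
  [10, 10, 22, 9, 13]
  [10, 21, 11, 0, 2]
  [9, 9, 21, 10, 12]
  [3, 13, 13, 27, 18]
  [7, 18, 18, 5, 9]
A^⊗4:
  [17, 17, 29, 18, 20]
  [17, 28, 18, 9, 9]
  [16, 16, 28, 19, 19]
  [12, 22, 22, 36, 27]
  [14, 25, 25, 14, 16]
Key observation: the optimum is the walk 5->3->3->3->3, with weight 4 + 7 + 7 + 7 = 25.
Optimal value attained by: walk 5->3->3->3->3.
Answer: (A^⊗4)[5][3] = 25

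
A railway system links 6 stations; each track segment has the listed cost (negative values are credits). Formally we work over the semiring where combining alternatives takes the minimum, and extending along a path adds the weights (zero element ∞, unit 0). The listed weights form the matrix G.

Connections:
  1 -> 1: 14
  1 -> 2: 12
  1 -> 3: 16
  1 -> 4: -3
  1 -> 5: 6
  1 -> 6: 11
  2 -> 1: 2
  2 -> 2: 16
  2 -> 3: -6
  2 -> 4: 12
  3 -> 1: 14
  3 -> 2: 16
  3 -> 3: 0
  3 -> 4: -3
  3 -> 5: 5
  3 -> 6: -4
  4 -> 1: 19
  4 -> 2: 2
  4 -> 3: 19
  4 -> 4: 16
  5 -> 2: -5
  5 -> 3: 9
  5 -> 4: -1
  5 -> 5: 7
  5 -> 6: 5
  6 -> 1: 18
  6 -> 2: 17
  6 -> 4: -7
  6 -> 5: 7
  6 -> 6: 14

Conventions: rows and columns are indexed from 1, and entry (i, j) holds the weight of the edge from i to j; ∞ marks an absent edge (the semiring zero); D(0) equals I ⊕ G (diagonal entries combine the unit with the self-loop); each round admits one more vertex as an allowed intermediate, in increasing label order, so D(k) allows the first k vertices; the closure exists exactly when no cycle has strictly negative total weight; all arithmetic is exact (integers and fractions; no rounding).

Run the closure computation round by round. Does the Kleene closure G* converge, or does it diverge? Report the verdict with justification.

D(0):
  [0, 12, 16, -3, 6, 11]
  [2, 0, -6, 12, ∞, ∞]
  [14, 16, 0, -3, 5, -4]
  [19, 2, 19, 0, ∞, ∞]
  [∞, -5, 9, -1, 0, 5]
  [18, 17, ∞, -7, 7, 0]
D(1):
  [0, 12, 16, -3, 6, 11]
  [2, 0, -6, -1, 8, 13]
  [14, 16, 0, -3, 5, -4]
  [19, 2, 19, 0, 25, 30]
  [∞, -5, 9, -1, 0, 5]
  [18, 17, 34, -7, 7, 0]
D(2):
  [0, 12, 6, -3, 6, 11]
  [2, 0, -6, -1, 8, 13]
  [14, 16, 0, -3, 5, -4]
  [4, 2, -4, 0, 10, 15]
  [-3, -5, -11, -6, 0, 5]
  [18, 17, 11, -7, 7, 0]
Detection: at round 3, diagonal entry (4, 4) turns strictly negative.
Key observation: the cycle 4->2->3->4 has total weight 2 + (-6) + (-3), which is strictly negative.
Answer: DIVERGES — negative cycle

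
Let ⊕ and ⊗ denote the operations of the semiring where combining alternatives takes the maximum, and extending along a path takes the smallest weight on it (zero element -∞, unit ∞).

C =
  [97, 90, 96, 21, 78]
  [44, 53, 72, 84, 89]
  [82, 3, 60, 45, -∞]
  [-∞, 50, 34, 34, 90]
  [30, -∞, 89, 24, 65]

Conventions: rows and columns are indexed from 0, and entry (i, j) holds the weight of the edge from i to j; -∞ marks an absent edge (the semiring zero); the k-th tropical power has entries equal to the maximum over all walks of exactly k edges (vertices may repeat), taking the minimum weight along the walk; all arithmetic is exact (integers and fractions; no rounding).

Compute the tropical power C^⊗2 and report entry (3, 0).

C^⊗2:
  [97, 90, 96, 84, 89]
  [72, 53, 89, 53, 84]
  [82, 82, 82, 45, 78]
  [44, 50, 89, 50, 65]
  [82, 30, 65, 45, 65]
Key observation: the optimum is the walk 3->1->0, with weight 50 min 44 = 44.
Optimal value attained by: walk 3->1->0.
Answer: (C^⊗2)[3][0] = 44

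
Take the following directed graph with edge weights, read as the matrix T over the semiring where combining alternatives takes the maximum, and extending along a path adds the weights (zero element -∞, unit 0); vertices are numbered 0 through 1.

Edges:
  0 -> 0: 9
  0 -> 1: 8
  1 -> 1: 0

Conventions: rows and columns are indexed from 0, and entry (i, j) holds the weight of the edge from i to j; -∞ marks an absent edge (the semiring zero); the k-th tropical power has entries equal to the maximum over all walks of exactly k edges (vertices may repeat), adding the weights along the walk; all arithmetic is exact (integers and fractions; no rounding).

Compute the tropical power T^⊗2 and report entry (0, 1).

T^⊗2:
  [18, 17]
  [-∞, 0]
Key observation: the optimum is the walk 0->0->1, with weight 9 + 8 = 17.
Optimal value attained by: walk 0->0->1.
Answer: (T^⊗2)[0][1] = 17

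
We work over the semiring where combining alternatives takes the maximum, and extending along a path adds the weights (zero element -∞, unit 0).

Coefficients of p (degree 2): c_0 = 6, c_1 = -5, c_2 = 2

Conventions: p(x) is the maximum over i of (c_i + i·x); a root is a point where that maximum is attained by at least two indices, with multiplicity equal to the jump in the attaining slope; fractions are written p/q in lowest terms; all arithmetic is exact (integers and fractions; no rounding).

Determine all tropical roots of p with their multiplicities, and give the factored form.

hull edge (i=0, c=6) to (i=2, c=2): slope -2, span 2
Factored form: p(x) = 2 ⊗ (x ⊕ 2) ⊗ (x ⊕ 2)
Answer: roots = 2 (mult 2)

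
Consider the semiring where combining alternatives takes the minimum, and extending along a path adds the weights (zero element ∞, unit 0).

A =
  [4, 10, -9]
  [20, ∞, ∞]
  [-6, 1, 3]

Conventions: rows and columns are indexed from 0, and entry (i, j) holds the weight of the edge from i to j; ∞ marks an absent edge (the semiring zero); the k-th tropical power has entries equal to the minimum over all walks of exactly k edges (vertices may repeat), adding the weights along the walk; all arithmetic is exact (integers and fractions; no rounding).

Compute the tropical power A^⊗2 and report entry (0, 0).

A^⊗2:
  [-15, -8, -6]
  [24, 30, 11]
  [-3, 4, -15]
Key observation: the optimum is the walk 0->2->0, with weight (-9) + (-6) = -15.
Optimal value attained by: walk 0->2->0.
Answer: (A^⊗2)[0][0] = -15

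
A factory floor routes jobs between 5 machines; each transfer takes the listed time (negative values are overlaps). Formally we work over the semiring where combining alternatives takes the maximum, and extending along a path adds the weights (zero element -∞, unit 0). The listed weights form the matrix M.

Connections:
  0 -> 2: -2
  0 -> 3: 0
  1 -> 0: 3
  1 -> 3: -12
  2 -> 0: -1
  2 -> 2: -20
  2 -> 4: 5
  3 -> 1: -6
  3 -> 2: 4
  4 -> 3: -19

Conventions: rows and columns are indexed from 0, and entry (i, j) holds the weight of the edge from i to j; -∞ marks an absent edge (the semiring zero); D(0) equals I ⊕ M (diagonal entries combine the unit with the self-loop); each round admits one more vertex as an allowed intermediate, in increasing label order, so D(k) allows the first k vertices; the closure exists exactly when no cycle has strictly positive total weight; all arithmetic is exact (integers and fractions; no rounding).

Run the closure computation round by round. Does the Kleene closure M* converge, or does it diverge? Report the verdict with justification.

D(0):
  [0, -∞, -2, 0, -∞]
  [3, 0, -∞, -12, -∞]
  [-1, -∞, 0, -∞, 5]
  [-∞, -6, 4, 0, -∞]
  [-∞, -∞, -∞, -19, 0]
D(1):
  [0, -∞, -2, 0, -∞]
  [3, 0, 1, 3, -∞]
  [-1, -∞, 0, -1, 5]
  [-∞, -6, 4, 0, -∞]
  [-∞, -∞, -∞, -19, 0]
D(2):
  [0, -∞, -2, 0, -∞]
  [3, 0, 1, 3, -∞]
  [-1, -∞, 0, -1, 5]
  [-3, -6, 4, 0, -∞]
  [-∞, -∞, -∞, -19, 0]
Detection: at round 3, diagonal entry (3, 3) turns strictly positive.
Key observation: the cycle 3->2->0->3 has total weight 4 + (-1) + 0, which is strictly positive.
Answer: DIVERGES — positive cycle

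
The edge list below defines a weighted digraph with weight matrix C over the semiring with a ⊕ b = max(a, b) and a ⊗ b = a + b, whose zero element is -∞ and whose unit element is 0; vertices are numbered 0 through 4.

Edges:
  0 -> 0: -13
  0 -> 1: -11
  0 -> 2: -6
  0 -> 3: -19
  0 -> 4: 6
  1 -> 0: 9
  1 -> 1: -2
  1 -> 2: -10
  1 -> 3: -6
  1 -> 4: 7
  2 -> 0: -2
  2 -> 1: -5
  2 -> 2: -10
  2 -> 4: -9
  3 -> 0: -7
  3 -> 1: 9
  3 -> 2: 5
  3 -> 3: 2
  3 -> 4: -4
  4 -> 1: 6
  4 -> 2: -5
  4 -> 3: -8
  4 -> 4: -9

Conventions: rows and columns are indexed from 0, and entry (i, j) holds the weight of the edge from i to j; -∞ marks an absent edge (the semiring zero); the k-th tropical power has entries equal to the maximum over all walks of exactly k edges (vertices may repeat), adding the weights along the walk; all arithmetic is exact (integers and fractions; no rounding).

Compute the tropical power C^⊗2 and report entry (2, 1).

C^⊗2:
  [-2, 12, 1, -2, -3]
  [7, 13, 3, -1, 15]
  [4, -3, -8, -11, 4]
  [18, 11, 7, 4, 16]
  [15, 4, -3, 0, 13]
Key observation: the optimum is the walk 2->4->1, with weight (-9) + 6 = -3.
Optimal value attained by: walk 2->4->1.
Answer: (C^⊗2)[2][1] = -3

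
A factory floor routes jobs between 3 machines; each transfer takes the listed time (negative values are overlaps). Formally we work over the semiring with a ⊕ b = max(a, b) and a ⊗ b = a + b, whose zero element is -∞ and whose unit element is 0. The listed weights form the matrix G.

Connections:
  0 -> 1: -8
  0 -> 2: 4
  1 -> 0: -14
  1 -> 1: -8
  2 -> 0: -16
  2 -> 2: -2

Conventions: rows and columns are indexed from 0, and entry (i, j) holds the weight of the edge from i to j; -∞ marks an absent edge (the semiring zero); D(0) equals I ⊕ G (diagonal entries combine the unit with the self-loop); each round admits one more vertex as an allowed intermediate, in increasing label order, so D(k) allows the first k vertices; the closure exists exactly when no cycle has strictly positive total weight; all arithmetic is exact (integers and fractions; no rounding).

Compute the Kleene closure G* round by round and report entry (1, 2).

D(0):
  [0, -8, 4]
  [-14, 0, -∞]
  [-16, -∞, 0]
D(1):
  [0, -8, 4]
  [-14, 0, -10]
  [-16, -24, 0]
D(2):
  [0, -8, 4]
  [-14, 0, -10]
  [-16, -24, 0]
D(3):
  [0, -8, 4]
  [-14, 0, -10]
  [-16, -24, 0]
Answer: G*[1][2] = -10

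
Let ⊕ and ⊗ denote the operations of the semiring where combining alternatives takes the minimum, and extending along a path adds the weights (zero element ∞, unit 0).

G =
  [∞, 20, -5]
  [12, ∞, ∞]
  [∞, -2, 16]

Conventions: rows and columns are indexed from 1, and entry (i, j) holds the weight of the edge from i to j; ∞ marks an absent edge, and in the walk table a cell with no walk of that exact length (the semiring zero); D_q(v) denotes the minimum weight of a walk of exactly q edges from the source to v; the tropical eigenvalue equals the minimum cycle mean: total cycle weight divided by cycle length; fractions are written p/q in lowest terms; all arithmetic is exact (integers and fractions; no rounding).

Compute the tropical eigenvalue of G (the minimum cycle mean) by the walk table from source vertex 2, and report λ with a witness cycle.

q=0: [∞, 0, ∞]
q=1: [12, ∞, ∞]
q=2: [∞, 32, 7]
q=3: [44, 5, 23]
Optimal cycle mean attained by: cycle 1->3->2->1, total (-5) + (-2) + 12, length 3.
Answer: λ = 5/3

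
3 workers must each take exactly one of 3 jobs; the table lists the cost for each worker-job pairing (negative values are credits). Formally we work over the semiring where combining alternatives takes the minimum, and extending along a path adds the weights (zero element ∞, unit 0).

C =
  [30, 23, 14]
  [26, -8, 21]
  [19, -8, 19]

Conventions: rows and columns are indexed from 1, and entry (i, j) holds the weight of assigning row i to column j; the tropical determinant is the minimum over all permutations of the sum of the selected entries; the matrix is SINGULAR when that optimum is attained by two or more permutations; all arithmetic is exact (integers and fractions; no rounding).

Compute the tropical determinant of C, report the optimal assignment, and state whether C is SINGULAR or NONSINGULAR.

σ = (1, 2, 3): 30 + (-8) + 19 = 41
σ = (1, 3, 2): 30 + 21 + (-8) = 43
σ = (2, 1, 3): 23 + 26 + 19 = 68
σ = (2, 3, 1): 23 + 21 + 19 = 63
σ = (3, 1, 2): 14 + 26 + (-8) = 32
σ = (3, 2, 1): 14 + (-8) + 19 = 25
Optimal value attained by: σ = (3, 2, 1).
Answer: det⊕(C) = 25; verdict: NONSINGULAR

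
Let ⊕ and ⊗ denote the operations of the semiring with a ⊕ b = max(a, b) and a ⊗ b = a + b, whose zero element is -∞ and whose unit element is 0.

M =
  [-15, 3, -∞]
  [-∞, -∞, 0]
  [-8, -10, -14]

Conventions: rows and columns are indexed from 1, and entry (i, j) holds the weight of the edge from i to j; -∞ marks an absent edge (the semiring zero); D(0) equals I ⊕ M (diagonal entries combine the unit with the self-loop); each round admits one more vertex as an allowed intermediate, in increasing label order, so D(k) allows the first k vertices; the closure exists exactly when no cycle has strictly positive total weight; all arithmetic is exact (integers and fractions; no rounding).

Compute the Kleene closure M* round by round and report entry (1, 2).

D(0):
  [0, 3, -∞]
  [-∞, 0, 0]
  [-8, -10, 0]
D(1):
  [0, 3, -∞]
  [-∞, 0, 0]
  [-8, -5, 0]
D(2):
  [0, 3, 3]
  [-∞, 0, 0]
  [-8, -5, 0]
D(3):
  [0, 3, 3]
  [-8, 0, 0]
  [-8, -5, 0]
Answer: M*[1][2] = 3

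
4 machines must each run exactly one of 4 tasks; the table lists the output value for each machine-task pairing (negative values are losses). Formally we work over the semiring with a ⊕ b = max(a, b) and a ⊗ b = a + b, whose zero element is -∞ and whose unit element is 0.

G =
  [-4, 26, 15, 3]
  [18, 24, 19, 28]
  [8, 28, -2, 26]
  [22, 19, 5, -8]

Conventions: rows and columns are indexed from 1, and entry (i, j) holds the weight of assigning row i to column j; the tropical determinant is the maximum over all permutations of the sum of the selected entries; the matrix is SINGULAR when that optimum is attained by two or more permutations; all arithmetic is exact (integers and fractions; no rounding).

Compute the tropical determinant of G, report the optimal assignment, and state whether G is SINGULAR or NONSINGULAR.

σ = (1, 2, 3, 4): (-4) + 24 + (-2) + (-8) = 10
σ = (1, 2, 4, 3): (-4) + 24 + 26 + 5 = 51
σ = (1, 3, 2, 4): (-4) + 19 + 28 + (-8) = 35
σ = (1, 3, 4, 2): (-4) + 19 + 26 + 19 = 60
σ = (1, 4, 2, 3): (-4) + 28 + 28 + 5 = 57
σ = (1, 4, 3, 2): (-4) + 28 + (-2) + 19 = 41
σ = (2, 1, 3, 4): 26 + 18 + (-2) + (-8) = 34
σ = (2, 1, 4, 3): 26 + 18 + 26 + 5 = 75
σ = (2, 3, 1, 4): 26 + 19 + 8 + (-8) = 45
σ = (2, 3, 4, 1): 26 + 19 + 26 + 22 = 93
σ = (2, 4, 1, 3): 26 + 28 + 8 + 5 = 67
σ = (2, 4, 3, 1): 26 + 28 + (-2) + 22 = 74
σ = (3, 1, 2, 4): 15 + 18 + 28 + (-8) = 53
σ = (3, 1, 4, 2): 15 + 18 + 26 + 19 = 78
σ = (3, 2, 1, 4): 15 + 24 + 8 + (-8) = 39
σ = (3, 2, 4, 1): 15 + 24 + 26 + 22 = 87
σ = (3, 4, 1, 2): 15 + 28 + 8 + 19 = 70
σ = (3, 4, 2, 1): 15 + 28 + 28 + 22 = 93
σ = (4, 1, 2, 3): 3 + 18 + 28 + 5 = 54
σ = (4, 1, 3, 2): 3 + 18 + (-2) + 19 = 38
σ = (4, 2, 1, 3): 3 + 24 + 8 + 5 = 40
σ = (4, 2, 3, 1): 3 + 24 + (-2) + 22 = 47
σ = (4, 3, 1, 2): 3 + 19 + 8 + 19 = 49
σ = (4, 3, 2, 1): 3 + 19 + 28 + 22 = 72
Optimal value attained by: σ = (2, 3, 4, 1).
Answer: det⊕(G) = 93; verdict: SINGULAR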